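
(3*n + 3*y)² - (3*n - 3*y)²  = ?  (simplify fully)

Write as f((3*n),(3*y)) - f((3*n),-(3*y)) and expand.

36*n*y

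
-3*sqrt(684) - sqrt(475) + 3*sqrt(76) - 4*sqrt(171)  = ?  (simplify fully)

3*sqrt(684) = 18*sqrt(19); sqrt(475) = 5*sqrt(19); 3*sqrt(76) = 6*sqrt(19); 4*sqrt(171) = 12*sqrt(19)
Combine: (-18 - 5 + 6 - 12)·sqrt(19) = -29*sqrt(19)

-29*sqrt(19)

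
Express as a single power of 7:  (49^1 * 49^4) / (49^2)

49^1 = 7^2; 49^4 = 7^8; 49^2 = 7^4
Combine exponents: 7^6

7^6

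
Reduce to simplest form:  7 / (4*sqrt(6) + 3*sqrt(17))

Multiply numerator and denominator by -3*sqrt(17) + 4*sqrt(6).
Denominator becomes -57; numerator becomes -21*sqrt(17) + 28*sqrt(6).

(-28*sqrt(6) + 21*sqrt(17))/57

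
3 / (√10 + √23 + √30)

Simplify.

(-60*√69 + 9*√30 + 51*√23 + 129*√10)/911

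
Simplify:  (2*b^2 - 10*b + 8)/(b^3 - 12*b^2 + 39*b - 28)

2/(b - 7)

Factor: 2*b^2 - 10*b + 8 = 2*(b - 1)*(b - 4);  b^3 - 12*b^2 + 39*b - 28 = (b - 1)*(b - 4)*(b - 7)
Cancel the common factors (b - 1), (b - 4).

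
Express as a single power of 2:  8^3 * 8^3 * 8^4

2^30

8^3 = 2^9; 8^3 = 2^9; 8^4 = 2^12
Combine exponents: 2^30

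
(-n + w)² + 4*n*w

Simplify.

(n + w)²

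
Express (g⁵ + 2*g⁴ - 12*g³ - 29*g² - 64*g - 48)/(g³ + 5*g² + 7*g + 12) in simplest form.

Factor: g⁵ + 2*g⁴ - 12*g³ - 29*g² - 64*g - 48 = (g² + g + 3)·(g - 4)·(g + 1)·(g + 4);  g³ + 5*g² + 7*g + 12 = (g + 4)·(g² + g + 3)
Cancel the common factors (g² + g + 3), (g + 4).

g² - 3*g - 4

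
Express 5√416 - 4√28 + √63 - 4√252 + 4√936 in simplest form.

5√416 = 20*√26; 4√28 = 8*√7; √63 = 3*√7; 4√252 = 24*√7; 4√936 = 24*√26

-29*√7 + 44*√26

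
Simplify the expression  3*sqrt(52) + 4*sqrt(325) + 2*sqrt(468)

38*sqrt(13)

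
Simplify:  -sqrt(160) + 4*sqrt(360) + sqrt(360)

sqrt(160) = 4*sqrt(10); 4*sqrt(360) = 24*sqrt(10); sqrt(360) = 6*sqrt(10)
Combine: (-4 + 24 + 6)·sqrt(10) = 26*sqrt(10)

26*sqrt(10)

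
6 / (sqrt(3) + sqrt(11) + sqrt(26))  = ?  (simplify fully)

-9*sqrt(11) - 17*sqrt(3) + sqrt(858) + 6*sqrt(26)

Group as (sqrt(3) + sqrt(26)) + sqrt(11); multiply by (sqrt(3) + sqrt(26)) - sqrt(11), then rationalise the remaining surd.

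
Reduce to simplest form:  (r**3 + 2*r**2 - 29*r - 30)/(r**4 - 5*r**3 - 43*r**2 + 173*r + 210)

Factor: r**3 + 2*r**2 - 29*r - 30 = (r + 6)*(r - 5)*(r + 1);  r**4 - 5*r**3 - 43*r**2 + 173*r + 210 = (r - 5)*(r + 1)*(r + 6)*(r - 7)
Cancel the common factors (r + 1), (r - 5), (r + 6).

1/(r - 7)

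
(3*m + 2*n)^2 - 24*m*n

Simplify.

After expansion: 9*m^2 - 12*m*n + 4*n^2 — a perfect-square trinomial.

(3*m - 2*n)^2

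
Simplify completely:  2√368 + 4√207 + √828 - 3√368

2√368 = 8*√23; 4√207 = 12*√23; √828 = 6*√23; 3√368 = 12*√23
Combine: (8 + 12 + 6 - 12)·√23 = 14*√23

14*√23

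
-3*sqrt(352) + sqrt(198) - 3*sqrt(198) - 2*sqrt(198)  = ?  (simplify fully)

-24*sqrt(22)

3*sqrt(352) = 12*sqrt(22); sqrt(198) = 3*sqrt(22); 3*sqrt(198) = 9*sqrt(22); 2*sqrt(198) = 6*sqrt(22)
Combine: (-12 + 3 - 9 - 6)·sqrt(22) = -24*sqrt(22)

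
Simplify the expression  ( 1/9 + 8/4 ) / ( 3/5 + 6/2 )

95/162

Numerator: 1/9 + 8/4 = 19/9
Denominator: 3/5 + 6/2 = 18/5
Divide: (19/9) · (5/18) = 95/162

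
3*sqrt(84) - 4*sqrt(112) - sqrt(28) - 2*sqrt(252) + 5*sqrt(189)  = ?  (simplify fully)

3*sqrt(84) = 6*sqrt(21); 4*sqrt(112) = 16*sqrt(7); sqrt(28) = 2*sqrt(7); 2*sqrt(252) = 12*sqrt(7); 5*sqrt(189) = 15*sqrt(21)

-30*sqrt(7) + 21*sqrt(21)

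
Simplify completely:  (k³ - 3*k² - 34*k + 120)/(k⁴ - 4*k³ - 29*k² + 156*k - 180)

Factor: k³ - 3*k² - 34*k + 120 = (k - 5)·(k - 4)·(k + 6);  k⁴ - 4*k³ - 29*k² + 156*k - 180 = (k - 2)·(k - 3)·(k - 5)·(k + 6)
Cancel the common factors (k - 5), (k + 6).

(k - 4)/(k² - 5*k + 6)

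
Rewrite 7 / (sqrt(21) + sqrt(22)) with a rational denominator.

Multiply numerator and denominator by -sqrt(21) + sqrt(22).
Denominator becomes 1; numerator becomes -7*sqrt(21) + 7*sqrt(22).

-7*sqrt(21) + 7*sqrt(22)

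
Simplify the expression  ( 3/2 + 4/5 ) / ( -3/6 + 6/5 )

23/7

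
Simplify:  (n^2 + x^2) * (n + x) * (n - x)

n^4 - x^4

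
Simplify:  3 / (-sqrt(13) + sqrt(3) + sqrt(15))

(-15*sqrt(13) + 3*sqrt(15) + 75*sqrt(3) + 18*sqrt(65))/155

Group as (sqrt(3) + sqrt(15)) - sqrt(13); multiply by (sqrt(3) + sqrt(15)) + sqrt(13), then rationalise the remaining surd.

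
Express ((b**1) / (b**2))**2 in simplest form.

b**(-2)

Inside the bracket: (b**-1)
Raise to the power 2: (b**-2)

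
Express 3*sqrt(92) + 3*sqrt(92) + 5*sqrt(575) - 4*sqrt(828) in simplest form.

13*sqrt(23)

3*sqrt(92) = 6*sqrt(23); 3*sqrt(92) = 6*sqrt(23); 5*sqrt(575) = 25*sqrt(23); 4*sqrt(828) = 24*sqrt(23)
Combine: (6 + 6 + 25 - 24)·sqrt(23) = 13*sqrt(23)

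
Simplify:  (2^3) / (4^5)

2^(-7)

2^3 = 2^3; 4^5 = 2^10
Combine exponents: 2^(-7)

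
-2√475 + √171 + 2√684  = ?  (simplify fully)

5*√19

2√475 = 10*√19; √171 = 3*√19; 2√684 = 12*√19
Combine: (-10 + 3 + 12)·√19 = 5*√19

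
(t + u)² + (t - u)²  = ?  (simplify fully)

2*t² + 2*u²

Write as f(t,u) + f(t,-u) and expand.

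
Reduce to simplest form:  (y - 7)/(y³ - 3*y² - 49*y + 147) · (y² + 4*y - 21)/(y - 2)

Factor: y³ - 3*y² - 49*y + 147 = (y - 3)·(y + 7)·(y - 7);  y² + 4*y - 21 = (y - 3)·(y + 7)
Cancel the common factors (y + 7), (y - 3), (y - 7).

1/(y - 2)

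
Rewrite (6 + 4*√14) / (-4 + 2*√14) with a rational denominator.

Multiply numerator and denominator by -2*√14 - 4.
Denominator becomes -40; numerator becomes -136 - 28*√14.

(7*√14 + 34)/10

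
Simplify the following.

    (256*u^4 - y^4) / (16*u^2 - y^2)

Difference of fourth powers: factor out (16*u^2 - y^2).

16*u^2 + y^2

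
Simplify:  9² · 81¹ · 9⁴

3^16

9² = 3^4; 81¹ = 3^4; 9⁴ = 3^8
Combine exponents: 3^16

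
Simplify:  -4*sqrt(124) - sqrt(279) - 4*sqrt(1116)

4*sqrt(124) = 8*sqrt(31); sqrt(279) = 3*sqrt(31); 4*sqrt(1116) = 24*sqrt(31)
Combine: (-8 - 3 - 24)·sqrt(31) = -35*sqrt(31)

-35*sqrt(31)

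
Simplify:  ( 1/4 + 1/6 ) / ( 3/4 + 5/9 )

Numerator: 1/4 + 1/6 = 5/12
Denominator: 3/4 + 5/9 = 47/36
Divide: (5/12) · (36/47) = 15/47

15/47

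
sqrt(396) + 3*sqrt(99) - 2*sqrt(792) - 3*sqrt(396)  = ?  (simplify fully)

-12*sqrt(22) - 3*sqrt(11)

sqrt(396) = 6*sqrt(11); 3*sqrt(99) = 9*sqrt(11); 2*sqrt(792) = 12*sqrt(22); 3*sqrt(396) = 18*sqrt(11)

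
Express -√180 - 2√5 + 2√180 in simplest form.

√180 = 6*√5; 2√5 = 2*√5; 2√180 = 12*√5
Combine: (-6 - 2 + 12)·√5 = 4*√5

4*√5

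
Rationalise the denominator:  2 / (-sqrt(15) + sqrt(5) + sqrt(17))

Group as (sqrt(5) + sqrt(17)) - sqrt(15); multiply by (sqrt(5) + sqrt(17)) + sqrt(15), then rationalise the remaining surd.

(-14*sqrt(15) + 6*sqrt(17) + 54*sqrt(5) + 20*sqrt(51))/291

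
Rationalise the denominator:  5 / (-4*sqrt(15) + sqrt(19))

(-20*sqrt(15) - 5*sqrt(19))/221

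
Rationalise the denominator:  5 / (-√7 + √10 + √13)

Group as (√10 + √13) - √7; multiply by (√10 + √13) + √7, then rationalise the remaining surd.

(-40*√7 + 10*√13 + 25*√10 + 5*√910)/132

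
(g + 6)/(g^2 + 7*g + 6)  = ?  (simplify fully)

1/(g + 1)

Factor: g^2 + 7*g + 6 = (g + 1)*(g + 6)
Cancel the common factor (g + 6).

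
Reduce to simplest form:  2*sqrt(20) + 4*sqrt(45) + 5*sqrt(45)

31*sqrt(5)

2*sqrt(20) = 4*sqrt(5); 4*sqrt(45) = 12*sqrt(5); 5*sqrt(45) = 15*sqrt(5)
Combine: (4 + 12 + 15)·sqrt(5) = 31*sqrt(5)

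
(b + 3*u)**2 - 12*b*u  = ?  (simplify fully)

(b - 3*u)**2

Expanding gives b**2 - 6*b*u + 9*u**2, a perfect square.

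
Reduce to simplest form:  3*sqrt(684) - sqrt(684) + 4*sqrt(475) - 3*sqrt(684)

3*sqrt(684) = 18*sqrt(19); sqrt(684) = 6*sqrt(19); 4*sqrt(475) = 20*sqrt(19); 3*sqrt(684) = 18*sqrt(19)
Combine: (18 - 6 + 20 - 18)·sqrt(19) = 14*sqrt(19)

14*sqrt(19)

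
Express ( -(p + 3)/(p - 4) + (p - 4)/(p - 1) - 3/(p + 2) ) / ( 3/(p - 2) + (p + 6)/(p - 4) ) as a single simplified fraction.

(-13*p^3 + 40*p^2 - 2*p - 52)/(p^4 + 8*p^3 - 19*p^2 - 38*p + 48)

Numerator: -(p + 3)/(p - 4) + (p - 4)/(p - 1) - 3/(p + 2) = (-13*p^2 + 14*p + 26)/(p^3 - 3*p^2 - 6*p + 8)
Denominator: 3/(p - 2) + (p + 6)/(p - 4) = (p^2 + 7*p - 24)/(p^2 - 6*p + 8)
Divide: ((-13*p^2 + 14*p + 26)/(p^3 - 3*p^2 - 6*p + 8)) · ((p^2 - 6*p + 8)/(p^2 + 7*p - 24)) = (-13*p^3 + 40*p^2 - 2*p - 52)/(p^4 + 8*p^3 - 19*p^2 - 38*p + 48)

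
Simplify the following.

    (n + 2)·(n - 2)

n² - 4

(n)^2 - (2)^2 = n² - 4.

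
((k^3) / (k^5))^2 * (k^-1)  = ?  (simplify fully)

Inside the bracket: (k^-2)
Raise to the power 2: (k^-4)
Multiply by (k^-1): add exponents.

k^(-5)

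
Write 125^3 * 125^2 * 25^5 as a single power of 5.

5^25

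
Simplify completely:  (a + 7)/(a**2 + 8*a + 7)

1/(a + 1)

Factor: a**2 + 8*a + 7 = (a + 7)*(a + 1)
Cancel the common factor (a + 7).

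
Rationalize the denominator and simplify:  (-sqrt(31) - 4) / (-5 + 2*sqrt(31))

Multiply numerator and denominator by -2*sqrt(31) - 5.
Denominator becomes -99; numerator becomes 13*sqrt(31) + 82.

(-82 - 13*sqrt(31))/99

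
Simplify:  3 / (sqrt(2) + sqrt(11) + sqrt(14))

Group as (sqrt(2) + sqrt(14)) + sqrt(11); multiply by (sqrt(2) + sqrt(14)) - sqrt(11), then rationalise the remaining surd.

(-4*sqrt(77) - sqrt(14) + 5*sqrt(11) + 23*sqrt(2))/29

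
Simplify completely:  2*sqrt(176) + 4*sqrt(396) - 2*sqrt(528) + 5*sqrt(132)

2*sqrt(33) + 32*sqrt(11)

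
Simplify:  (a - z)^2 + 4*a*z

Expanding gives a^2 + 2*a*z + z^2, a perfect square.

(a + z)^2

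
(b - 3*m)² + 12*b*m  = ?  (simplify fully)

(b + 3*m)²

Expand the square and combine the 12*b*m term.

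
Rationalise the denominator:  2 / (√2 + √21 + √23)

(-√966 + 2*√21 + 21*√2)/42

Group as (√2 + √21) + √23; multiply by (√2 + √21) - √23, then rationalise the remaining surd.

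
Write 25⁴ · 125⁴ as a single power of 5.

25⁴ = 5^8; 125⁴ = 5^12
Combine exponents: 5^20

5^20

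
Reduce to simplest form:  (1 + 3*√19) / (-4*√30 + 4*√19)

(-3*√570 - 57 - √30 - √19)/44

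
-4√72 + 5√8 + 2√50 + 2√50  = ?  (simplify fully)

4√72 = 24*√2; 5√8 = 10*√2; 2√50 = 10*√2; 2√50 = 10*√2
Combine: (-24 + 10 + 10 + 10)·√2 = 6*√2

6*√2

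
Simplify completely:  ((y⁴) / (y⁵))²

Inside the bracket: (y^-1)
Raise to the power 2: (y^-2)

y^(-2)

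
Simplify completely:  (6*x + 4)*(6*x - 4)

36*x^2 - 16

(6*x)^2 - (4)^2 = 36*x^2 - 16.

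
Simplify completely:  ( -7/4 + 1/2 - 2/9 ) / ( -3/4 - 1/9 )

Numerator: -7/4 + 1/2 - 2/9 = -53/36
Denominator: -3/4 - 1/9 = -31/36
Divide: (-53/36) · (-36/31) = 53/31

53/31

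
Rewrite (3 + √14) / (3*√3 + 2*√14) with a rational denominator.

Multiply numerator and denominator by -3*√3 + 2*√14.
Denominator becomes 29; numerator becomes -3*√42 - 9*√3 + 6*√14 + 28.

(-3*√42 - 9*√3 + 6*√14 + 28)/29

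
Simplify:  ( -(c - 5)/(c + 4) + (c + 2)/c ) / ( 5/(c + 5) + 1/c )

(11*c² + 63*c + 40)/(6*c² + 29*c + 20)

Numerator: -(c - 5)/(c + 4) + (c + 2)/c = (11*c + 8)/(c² + 4*c)
Denominator: 5/(c + 5) + 1/c = (6*c + 5)/(c² + 5*c)
Divide: ((11*c + 8)/(c² + 4*c)) · ((c² + 5*c)/(6*c + 5)) = (11*c² + 63*c + 40)/(6*c² + 29*c + 20)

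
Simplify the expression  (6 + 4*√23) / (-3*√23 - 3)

Multiply numerator and denominator by -3 + 3*√23.
Denominator becomes -198; numerator becomes 6*√23 + 258.

(-43 - √23)/33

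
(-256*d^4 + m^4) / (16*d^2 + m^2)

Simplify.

-16*d^2 + m^2

Factor m^4 - (4*d)^4 and cancel (16*d^2 + m^2).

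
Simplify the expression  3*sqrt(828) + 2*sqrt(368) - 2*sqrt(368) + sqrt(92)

3*sqrt(828) = 18*sqrt(23); 2*sqrt(368) = 8*sqrt(23); 2*sqrt(368) = 8*sqrt(23); sqrt(92) = 2*sqrt(23)
Combine: (18 + 8 - 8 + 2)·sqrt(23) = 20*sqrt(23)

20*sqrt(23)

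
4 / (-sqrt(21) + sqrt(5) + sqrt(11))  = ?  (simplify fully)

Group as (sqrt(5) + sqrt(11)) - sqrt(21); multiply by (sqrt(5) + sqrt(11)) + sqrt(21), then rationalise the remaining surd.

(20*sqrt(21) + 60*sqrt(11) + 108*sqrt(5) + 8*sqrt(1155))/195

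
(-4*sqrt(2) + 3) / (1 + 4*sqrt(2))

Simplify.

(-35 + 16*sqrt(2))/31

Multiply numerator and denominator by -4*sqrt(2) + 1.
Denominator becomes -31; numerator becomes -16*sqrt(2) + 35.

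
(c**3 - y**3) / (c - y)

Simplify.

c**3 - y**3 = (c - y)(c**2 + c*y + y**2).

c**2 + c*y + y**2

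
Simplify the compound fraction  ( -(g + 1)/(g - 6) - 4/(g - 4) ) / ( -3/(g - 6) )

Numerator: -(g + 1)/(g - 6) - 4/(g - 4) = (-g² - g + 28)/(g² - 10*g + 24)
Denominator: -3/(g - 6) = -3/(g - 6)
Divide: ((-g² - g + 28)/(g² - 10*g + 24)) · (-g/3 + 2) = (g² + g - 28)/(3*g - 12)

(g² + g - 28)/(3*g - 12)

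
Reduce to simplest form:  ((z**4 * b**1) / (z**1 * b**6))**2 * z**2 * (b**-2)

z**8/b**12

Inside the bracket: z**3 * (b**-5)
Raise to the power 2: z**6 * (b**-10)
Multiply by z**2 * (b**-2): add exponents.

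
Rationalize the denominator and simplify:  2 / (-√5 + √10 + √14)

(-38*√5 + 2*√14 + 18*√10 + 40*√7)/199

Group as (√10 + √14) - √5; multiply by (√10 + √14) + √5, then rationalise the remaining surd.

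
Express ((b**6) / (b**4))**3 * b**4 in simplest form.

b**10

Inside the bracket: b**2
Raise to the power 3: b**6
Multiply by b**4: add exponents.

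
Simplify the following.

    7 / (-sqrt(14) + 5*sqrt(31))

(7*sqrt(14) + 35*sqrt(31))/761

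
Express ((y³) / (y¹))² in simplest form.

y⁴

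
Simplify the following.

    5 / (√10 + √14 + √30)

Group as (√10 + √30) + √14; multiply by (√10 + √30) - √14, then rationalise the remaining surd.

(-50*√42 - 15*√30 + 65*√14 + 85*√10)/262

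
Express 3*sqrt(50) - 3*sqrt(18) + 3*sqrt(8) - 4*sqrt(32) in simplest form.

-4*sqrt(2)

3*sqrt(50) = 15*sqrt(2); 3*sqrt(18) = 9*sqrt(2); 3*sqrt(8) = 6*sqrt(2); 4*sqrt(32) = 16*sqrt(2)
Combine: (15 - 9 + 6 - 16)·sqrt(2) = -4*sqrt(2)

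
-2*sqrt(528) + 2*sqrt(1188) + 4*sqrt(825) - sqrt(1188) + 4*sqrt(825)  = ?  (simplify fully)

2*sqrt(528) = 8*sqrt(33); 2*sqrt(1188) = 12*sqrt(33); 4*sqrt(825) = 20*sqrt(33); sqrt(1188) = 6*sqrt(33); 4*sqrt(825) = 20*sqrt(33)
Combine: (-8 + 12 + 20 - 6 + 20)·sqrt(33) = 38*sqrt(33)

38*sqrt(33)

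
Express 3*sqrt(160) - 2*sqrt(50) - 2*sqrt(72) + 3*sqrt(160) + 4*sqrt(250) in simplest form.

3*sqrt(160) = 12*sqrt(10); 2*sqrt(50) = 10*sqrt(2); 2*sqrt(72) = 12*sqrt(2); 3*sqrt(160) = 12*sqrt(10); 4*sqrt(250) = 20*sqrt(10)

-22*sqrt(2) + 44*sqrt(10)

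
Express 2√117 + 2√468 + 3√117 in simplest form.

2√117 = 6*√13; 2√468 = 12*√13; 3√117 = 9*√13
Combine: (6 + 12 + 9)·√13 = 27*√13

27*√13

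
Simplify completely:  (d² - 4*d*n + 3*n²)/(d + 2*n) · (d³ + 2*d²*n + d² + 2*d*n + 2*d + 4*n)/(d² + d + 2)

d² - 4*d*n + 3*n²

Factor: d² - 4*d*n + 3*n² = (d - 3*n)·(d - n);  d³ + 2*d²*n + d² + 2*d*n + 2*d + 4*n = (d + 2*n)·(d² + d + 2)
Cancel the common factors (d² + d + 2), (d + 2*n).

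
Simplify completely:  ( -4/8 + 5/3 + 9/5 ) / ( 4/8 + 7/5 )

89/57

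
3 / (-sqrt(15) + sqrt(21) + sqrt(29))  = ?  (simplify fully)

Group as (sqrt(21) + sqrt(29)) - sqrt(15); multiply by (sqrt(21) + sqrt(29)) + sqrt(15), then rationalise the remaining surd.

(-105*sqrt(15) + 21*sqrt(29) + 69*sqrt(21) + 18*sqrt(1015))/1211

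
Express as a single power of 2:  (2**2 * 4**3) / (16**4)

2**(-8)

2**2 = 2**2; 4**3 = 2**6; 16**4 = 2**16
Combine exponents: 2**(-8)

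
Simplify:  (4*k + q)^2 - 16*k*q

(4*k - q)^2

After expansion: 16*k^2 - 8*k*q + q^2 — a perfect-square trinomial.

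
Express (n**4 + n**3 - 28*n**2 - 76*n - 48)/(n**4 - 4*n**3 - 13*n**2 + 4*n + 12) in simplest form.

Factor: n**4 + n**3 - 28*n**2 - 76*n - 48 = (n + 4)*(n - 6)*(n + 1)*(n + 2);  n**4 - 4*n**3 - 13*n**2 + 4*n + 12 = (n - 6)*(n - 1)*(n + 1)*(n + 2)
Cancel the common factors (n + 2), (n + 1), (n - 6).

(n + 4)/(n - 1)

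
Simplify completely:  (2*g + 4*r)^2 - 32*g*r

4*(g - 2*r)^2

Expanding gives 4*g^2 - 16*g*r + 16*r^2, a perfect square.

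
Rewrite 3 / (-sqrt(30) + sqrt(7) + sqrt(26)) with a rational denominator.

(-9*sqrt(30) + 33*sqrt(26) + 147*sqrt(7) + 12*sqrt(1365))/719

Group as (sqrt(7) + sqrt(26)) - sqrt(30); multiply by (sqrt(7) + sqrt(26)) + sqrt(30), then rationalise the remaining surd.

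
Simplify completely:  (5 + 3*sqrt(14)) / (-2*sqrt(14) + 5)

Multiply numerator and denominator by 5 + 2*sqrt(14).
Denominator becomes -31; numerator becomes 25*sqrt(14) + 109.

(-109 - 25*sqrt(14))/31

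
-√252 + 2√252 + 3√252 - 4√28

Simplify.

16*√7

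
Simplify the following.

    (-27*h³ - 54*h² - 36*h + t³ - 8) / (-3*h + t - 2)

9*h² + 3*h*t + 12*h + t² + 2*t + 4

Apply the difference-of-cubes factorisation and cancel (-3*h + t - 2).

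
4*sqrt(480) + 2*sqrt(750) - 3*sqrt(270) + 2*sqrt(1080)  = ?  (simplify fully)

4*sqrt(480) = 16*sqrt(30); 2*sqrt(750) = 10*sqrt(30); 3*sqrt(270) = 9*sqrt(30); 2*sqrt(1080) = 12*sqrt(30)
Combine: (16 + 10 - 9 + 12)·sqrt(30) = 29*sqrt(30)

29*sqrt(30)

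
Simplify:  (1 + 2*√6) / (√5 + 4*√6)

(-2*√30 - √5 + 4*√6 + 48)/91

Multiply numerator and denominator by -√5 + 4*√6.
Denominator becomes 91; numerator becomes -2*√30 - √5 + 4*√6 + 48.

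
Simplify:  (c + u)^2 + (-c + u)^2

2*c^2 + 2*u^2

Write as f(u,c) + f(u,-c) and expand.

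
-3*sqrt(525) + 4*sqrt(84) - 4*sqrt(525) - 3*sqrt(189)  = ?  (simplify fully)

-36*sqrt(21)

3*sqrt(525) = 15*sqrt(21); 4*sqrt(84) = 8*sqrt(21); 4*sqrt(525) = 20*sqrt(21); 3*sqrt(189) = 9*sqrt(21)
Combine: (-15 + 8 - 20 - 9)·sqrt(21) = -36*sqrt(21)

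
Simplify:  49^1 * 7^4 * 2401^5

7^26

49^1 = 7^2; 7^4 = 7^4; 2401^5 = 7^20
Combine exponents: 7^26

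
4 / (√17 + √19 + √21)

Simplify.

Group as (√17 + √19) + √21; multiply by (√17 + √19) - √21, then rationalise the remaining surd.

(-8*√6783 + 60*√21 + 76*√19 + 92*√17)/1067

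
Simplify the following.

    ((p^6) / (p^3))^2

p^6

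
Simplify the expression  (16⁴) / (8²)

16⁴ = 2^16; 8² = 2^6
Combine exponents: 2^10

2^10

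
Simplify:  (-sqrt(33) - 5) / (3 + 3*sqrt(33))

(-7 - sqrt(33))/24

Multiply numerator and denominator by -3*sqrt(33) + 3.
Denominator becomes -288; numerator becomes 12*sqrt(33) + 84.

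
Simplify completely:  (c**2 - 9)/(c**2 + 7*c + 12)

(c - 3)/(c + 4)

Factor: c**2 - 9 = (c + 3)*(c - 3);  c**2 + 7*c + 12 = (c + 4)*(c + 3)
Cancel the common factor (c + 3).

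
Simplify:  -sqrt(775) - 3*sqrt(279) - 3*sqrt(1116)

-32*sqrt(31)

sqrt(775) = 5*sqrt(31); 3*sqrt(279) = 9*sqrt(31); 3*sqrt(1116) = 18*sqrt(31)
Combine: (-5 - 9 - 18)·sqrt(31) = -32*sqrt(31)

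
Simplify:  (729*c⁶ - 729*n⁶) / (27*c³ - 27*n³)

27*c³ + 27*n³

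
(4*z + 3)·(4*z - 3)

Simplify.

Difference of squares with P = 4*z, Q = 3.

16*z² - 9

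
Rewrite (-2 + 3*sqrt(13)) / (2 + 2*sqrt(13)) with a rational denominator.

(-5*sqrt(13) + 41)/24

Multiply numerator and denominator by -2*sqrt(13) + 2.
Denominator becomes -48; numerator becomes -82 + 10*sqrt(13).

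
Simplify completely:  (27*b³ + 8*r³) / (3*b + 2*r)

9*b² - 6*b*r + 4*r²

(3*b)^3 + (2*r)^3 = (3*b + 2*r)(9*b² - 6*b*r + 4*r²).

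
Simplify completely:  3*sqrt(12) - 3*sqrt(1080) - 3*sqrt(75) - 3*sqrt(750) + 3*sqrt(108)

-33*sqrt(30) + 9*sqrt(3)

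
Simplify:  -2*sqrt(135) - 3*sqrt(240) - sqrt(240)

-22*sqrt(15)

2*sqrt(135) = 6*sqrt(15); 3*sqrt(240) = 12*sqrt(15); sqrt(240) = 4*sqrt(15)
Combine: (-6 - 12 - 4)·sqrt(15) = -22*sqrt(15)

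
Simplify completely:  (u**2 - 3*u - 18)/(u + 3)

Factor: u**2 - 3*u - 18 = (u - 6)*(u + 3)
Cancel the common factor (u + 3).

u - 6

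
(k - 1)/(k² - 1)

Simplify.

1/(k + 1)

Factor: k² - 1 = (k + 1)·(k - 1)
Cancel the common factor (k - 1).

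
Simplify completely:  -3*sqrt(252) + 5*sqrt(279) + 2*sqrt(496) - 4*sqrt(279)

-18*sqrt(7) + 11*sqrt(31)

3*sqrt(252) = 18*sqrt(7); 5*sqrt(279) = 15*sqrt(31); 2*sqrt(496) = 8*sqrt(31); 4*sqrt(279) = 12*sqrt(31)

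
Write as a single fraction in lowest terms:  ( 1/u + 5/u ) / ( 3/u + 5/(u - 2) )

Numerator: 1/u + 5/u = 6/u
Denominator: 3/u + 5/(u - 2) = (8*u - 6)/(u**2 - 2*u)
Divide: (6/u) · ((u**2 - 2*u)/(8*u - 6)) = (3*u - 6)/(4*u - 3)

(3*u - 6)/(4*u - 3)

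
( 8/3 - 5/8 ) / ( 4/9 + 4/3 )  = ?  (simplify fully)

Numerator: 8/3 - 5/8 = 49/24
Denominator: 4/9 + 4/3 = 16/9
Divide: (49/24) · (9/16) = 147/128

147/128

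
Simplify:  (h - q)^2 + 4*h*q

(h + q)^2

Expand the square and combine the 4*h*q term.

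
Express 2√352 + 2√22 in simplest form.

2√352 = 8*√22; 2√22 = 2*√22
Combine: (8 + 2)·√22 = 10*√22

10*√22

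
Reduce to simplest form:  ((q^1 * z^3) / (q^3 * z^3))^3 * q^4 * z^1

Inside the bracket: (q^-2)
Raise to the power 3: (q^-6)
Multiply by q^4 * z^1: add exponents.

z/q^2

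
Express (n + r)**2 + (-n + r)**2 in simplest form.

Binomially expand both and collect terms in r, n.

2*n**2 + 2*r**2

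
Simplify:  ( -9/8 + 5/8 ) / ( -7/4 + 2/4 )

Numerator: -9/8 + 5/8 = -1/2
Denominator: -7/4 + 2/4 = -5/4
Divide: (-1/2) · (-4/5) = 2/5

2/5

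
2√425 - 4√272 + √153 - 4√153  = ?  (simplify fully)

2√425 = 10*√17; 4√272 = 16*√17; √153 = 3*√17; 4√153 = 12*√17
Combine: (10 - 16 + 3 - 12)·√17 = -15*√17

-15*√17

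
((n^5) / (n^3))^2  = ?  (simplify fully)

n^4

Inside the bracket: n^2
Raise to the power 2: n^4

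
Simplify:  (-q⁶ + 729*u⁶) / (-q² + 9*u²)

q⁴ + 9*q²*u² + 81*u⁴

Factor (3*u)^6 - q^6 and cancel (-q² + 9*u²).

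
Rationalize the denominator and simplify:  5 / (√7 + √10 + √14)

(-140*√5 + 15*√14 + 55*√10 + 85*√7)/271

Group as (√7 + √14) + √10; multiply by (√7 + √14) - √10, then rationalise the remaining surd.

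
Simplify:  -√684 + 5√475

19*√19

√684 = 6*√19; 5√475 = 25*√19
Combine: (-6 + 25)·√19 = 19*√19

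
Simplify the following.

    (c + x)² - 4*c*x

(c - x)²

Expand the square and combine the 4*c*x term.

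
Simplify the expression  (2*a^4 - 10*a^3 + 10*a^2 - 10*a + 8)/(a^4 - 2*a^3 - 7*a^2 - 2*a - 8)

Factor: 2*a^4 - 10*a^3 + 10*a^2 - 10*a + 8 = 2*(a - 1)*(a^2 + 1)*(a - 4);  a^4 - 2*a^3 - 7*a^2 - 2*a - 8 = (a + 2)*(a - 4)*(a^2 + 1)
Cancel the common factors (a^2 + 1), (a - 4).

(2*a - 2)/(a + 2)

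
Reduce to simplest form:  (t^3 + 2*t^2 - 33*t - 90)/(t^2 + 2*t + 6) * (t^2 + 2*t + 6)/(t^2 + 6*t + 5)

(t^2 - 3*t - 18)/(t + 1)

Factor: t^3 + 2*t^2 - 33*t - 90 = (t + 5)*(t + 3)*(t - 6);  t^2 + 6*t + 5 = (t + 5)*(t + 1)
Cancel the common factors (t^2 + 2*t + 6), (t + 5).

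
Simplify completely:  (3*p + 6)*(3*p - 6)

(3*p)**2 - (6)**2 = 9*p**2 - 36.

9*p**2 - 36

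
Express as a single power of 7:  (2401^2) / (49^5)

2401^2 = 7^8; 49^5 = 7^10
Combine exponents: 7^(-2)

7^(-2)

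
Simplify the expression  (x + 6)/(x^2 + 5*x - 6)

Factor: x^2 + 5*x - 6 = (x - 1)*(x + 6)
Cancel the common factor (x + 6).

1/(x - 1)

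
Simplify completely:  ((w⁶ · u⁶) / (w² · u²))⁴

u^16*w^16

Inside the bracket: w⁴ · u⁴
Raise to the power 4: w^16 · u^16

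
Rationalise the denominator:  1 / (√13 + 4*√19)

(-√13 + 4*√19)/291

Multiply numerator and denominator by -√13 + 4*√19.
Denominator becomes 291; numerator becomes -√13 + 4*√19.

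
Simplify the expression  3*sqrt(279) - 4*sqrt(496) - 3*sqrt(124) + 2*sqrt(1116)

-sqrt(31)

3*sqrt(279) = 9*sqrt(31); 4*sqrt(496) = 16*sqrt(31); 3*sqrt(124) = 6*sqrt(31); 2*sqrt(1116) = 12*sqrt(31)
Combine: (9 - 16 - 6 + 12)·sqrt(31) = -sqrt(31)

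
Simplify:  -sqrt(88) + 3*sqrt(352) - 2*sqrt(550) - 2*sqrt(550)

-10*sqrt(22)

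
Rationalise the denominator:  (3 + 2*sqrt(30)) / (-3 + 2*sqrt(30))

(4*sqrt(30) + 43)/37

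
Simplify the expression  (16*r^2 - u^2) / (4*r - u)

Factor (4*r)^2 - u^2 and cancel (4*r - u).

4*r + u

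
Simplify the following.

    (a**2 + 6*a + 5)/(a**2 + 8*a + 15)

(a + 1)/(a + 3)

Factor: a**2 + 6*a + 5 = (a + 1)*(a + 5);  a**2 + 8*a + 15 = (a + 3)*(a + 5)
Cancel the common factor (a + 5).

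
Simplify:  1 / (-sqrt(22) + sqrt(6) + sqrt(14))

Group as (sqrt(6) + sqrt(14)) - sqrt(22); multiply by (sqrt(6) + sqrt(14)) + sqrt(22), then rationalise the remaining surd.

(sqrt(22) + 7*sqrt(14) + 15*sqrt(6) + 2*sqrt(462))/166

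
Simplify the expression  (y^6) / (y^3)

y^3

Quotient: y^3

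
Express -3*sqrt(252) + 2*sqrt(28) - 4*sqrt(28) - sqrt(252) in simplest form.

-28*sqrt(7)

3*sqrt(252) = 18*sqrt(7); 2*sqrt(28) = 4*sqrt(7); 4*sqrt(28) = 8*sqrt(7); sqrt(252) = 6*sqrt(7)
Combine: (-18 + 4 - 8 - 6)·sqrt(7) = -28*sqrt(7)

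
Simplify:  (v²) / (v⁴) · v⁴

Quotient: (v^-2)
Multiply by v⁴: add exponents.

v²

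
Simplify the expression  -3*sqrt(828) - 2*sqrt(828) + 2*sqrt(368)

3*sqrt(828) = 18*sqrt(23); 2*sqrt(828) = 12*sqrt(23); 2*sqrt(368) = 8*sqrt(23)
Combine: (-18 - 12 + 8)·sqrt(23) = -22*sqrt(23)

-22*sqrt(23)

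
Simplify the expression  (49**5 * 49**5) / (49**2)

7**16

49**5 = 7**10; 49**5 = 7**10; 49**2 = 7**4
Combine exponents: 7**16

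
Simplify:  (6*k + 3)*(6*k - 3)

Difference of squares with P = 6*k, Q = 3.

36*k^2 - 9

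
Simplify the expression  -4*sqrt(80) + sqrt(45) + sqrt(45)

4*sqrt(80) = 16*sqrt(5); sqrt(45) = 3*sqrt(5); sqrt(45) = 3*sqrt(5)
Combine: (-16 + 3 + 3)·sqrt(5) = -10*sqrt(5)

-10*sqrt(5)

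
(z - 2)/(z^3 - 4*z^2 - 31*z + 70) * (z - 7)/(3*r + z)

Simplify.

Factor: z^3 - 4*z^2 - 31*z + 70 = (z - 2)*(z + 5)*(z - 7)
Cancel the common factors (z - 2), (z - 7).

1/(3*r*z + 15*r + z^2 + 5*z)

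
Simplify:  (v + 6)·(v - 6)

(v)^2 - (6)^2 = v² - 36.

v² - 36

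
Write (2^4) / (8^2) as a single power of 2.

2^4 = 2^4; 8^2 = 2^6
Combine exponents: 2^(-2)

2^(-2)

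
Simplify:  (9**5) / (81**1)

9**5 = 3**10; 81**1 = 3**4
Combine exponents: 3**6

3**6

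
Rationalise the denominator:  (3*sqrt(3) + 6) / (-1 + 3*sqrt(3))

(33 + 21*sqrt(3))/26

Multiply numerator and denominator by -3*sqrt(3) - 1.
Denominator becomes -26; numerator becomes -21*sqrt(3) - 33.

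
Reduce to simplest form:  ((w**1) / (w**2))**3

w**(-3)

Inside the bracket: (w**-1)
Raise to the power 3: (w**-3)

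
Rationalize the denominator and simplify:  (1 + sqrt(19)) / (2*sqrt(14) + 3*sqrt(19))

(-2*sqrt(266) - 2*sqrt(14) + 3*sqrt(19) + 57)/115

Multiply numerator and denominator by -2*sqrt(14) + 3*sqrt(19).
Denominator becomes 115; numerator becomes -2*sqrt(266) - 2*sqrt(14) + 3*sqrt(19) + 57.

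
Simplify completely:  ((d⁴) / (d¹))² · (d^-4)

d²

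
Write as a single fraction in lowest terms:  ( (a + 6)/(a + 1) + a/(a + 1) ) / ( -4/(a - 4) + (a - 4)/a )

(2*a³ - 2*a² - 24*a)/(a³ - 11*a² + 4*a + 16)

Numerator: (a + 6)/(a + 1) + a/(a + 1) = (2*a + 6)/(a + 1)
Denominator: -4/(a - 4) + (a - 4)/a = (a² - 12*a + 16)/(a² - 4*a)
Divide: ((2*a + 6)/(a + 1)) · ((a² - 4*a)/(a² - 12*a + 16)) = (2*a³ - 2*a² - 24*a)/(a³ - 11*a² + 4*a + 16)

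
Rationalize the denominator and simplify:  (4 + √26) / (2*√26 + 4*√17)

Multiply numerator and denominator by -4*√17 + 2*√26.
Denominator becomes -168; numerator becomes -4*√442 - 16*√17 + 8*√26 + 52.

(-13 - 2*√26 + 4*√17 + √442)/42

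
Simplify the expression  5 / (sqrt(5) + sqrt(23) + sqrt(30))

(-25*sqrt(138) - 5*sqrt(30) + 30*sqrt(23) + 120*sqrt(5))/228

Group as (sqrt(5) + sqrt(23)) + sqrt(30); multiply by (sqrt(5) + sqrt(23)) - sqrt(30), then rationalise the remaining surd.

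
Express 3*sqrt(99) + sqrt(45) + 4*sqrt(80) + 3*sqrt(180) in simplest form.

9*sqrt(11) + 37*sqrt(5)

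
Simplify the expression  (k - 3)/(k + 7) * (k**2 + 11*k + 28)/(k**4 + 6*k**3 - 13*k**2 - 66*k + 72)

1/(k**2 + 5*k - 6)

Factor: k**2 + 11*k + 28 = (k + 4)*(k + 7);  k**4 + 6*k**3 - 13*k**2 - 66*k + 72 = (k - 1)*(k + 4)*(k + 6)*(k - 3)
Cancel the common factors (k + 4), (k - 3), (k + 7).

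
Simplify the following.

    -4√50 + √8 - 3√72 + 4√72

-12*√2

4√50 = 20*√2; √8 = 2*√2; 3√72 = 18*√2; 4√72 = 24*√2
Combine: (-20 + 2 - 18 + 24)·√2 = -12*√2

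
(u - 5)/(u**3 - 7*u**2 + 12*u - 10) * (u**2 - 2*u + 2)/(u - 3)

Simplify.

Factor: u**3 - 7*u**2 + 12*u - 10 = (u - 5)*(u**2 - 2*u + 2)
Cancel the common factors (u**2 - 2*u + 2), (u - 5).

1/(u - 3)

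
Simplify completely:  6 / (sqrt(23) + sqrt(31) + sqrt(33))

Group as (sqrt(23) + sqrt(31)) + sqrt(33); multiply by (sqrt(23) + sqrt(31)) - sqrt(33), then rationalise the remaining surd.

(-12*sqrt(23529) + 126*sqrt(33) + 150*sqrt(31) + 246*sqrt(23))/2411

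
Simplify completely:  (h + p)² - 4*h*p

Expand the square and combine the 4*h*p term.

(h - p)²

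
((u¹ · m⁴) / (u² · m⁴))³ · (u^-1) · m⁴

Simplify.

m⁴/u⁴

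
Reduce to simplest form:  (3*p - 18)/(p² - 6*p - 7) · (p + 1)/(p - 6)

3/(p - 7)

Factor: 3*p - 18 = 3·(p - 6);  p² - 6*p - 7 = (p + 1)·(p - 7)
Cancel the common factors (p + 1), (p - 6).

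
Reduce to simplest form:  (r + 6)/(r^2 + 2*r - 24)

Factor: r^2 + 2*r - 24 = (r + 6)*(r - 4)
Cancel the common factor (r + 6).

1/(r - 4)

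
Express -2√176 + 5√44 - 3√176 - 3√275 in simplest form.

2√176 = 8*√11; 5√44 = 10*√11; 3√176 = 12*√11; 3√275 = 15*√11
Combine: (-8 + 10 - 12 - 15)·√11 = -25*√11

-25*√11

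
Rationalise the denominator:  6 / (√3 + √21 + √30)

(-√210 - √30 + 2*√21 + 8*√3)/6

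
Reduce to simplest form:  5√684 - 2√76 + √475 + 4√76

5√684 = 30*√19; 2√76 = 4*√19; √475 = 5*√19; 4√76 = 8*√19
Combine: (30 - 4 + 5 + 8)·√19 = 39*√19

39*√19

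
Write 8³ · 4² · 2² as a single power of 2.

2^15

8³ = 2^9; 4² = 2^4; 2² = 2^2
Combine exponents: 2^15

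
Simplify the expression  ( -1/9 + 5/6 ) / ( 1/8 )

52/9

Numerator: -1/9 + 5/6 = 13/18
Denominator: 1/8 = 1/8
Divide: (13/18) · (8) = 52/9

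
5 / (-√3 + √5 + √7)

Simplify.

Group as (√5 + √7) - √3; multiply by (√5 + √7) + √3, then rationalise the remaining surd.

(-45*√3 + 5*√7 + 25*√5 + 10*√105)/59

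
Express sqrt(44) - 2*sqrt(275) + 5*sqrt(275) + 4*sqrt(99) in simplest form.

sqrt(44) = 2*sqrt(11); 2*sqrt(275) = 10*sqrt(11); 5*sqrt(275) = 25*sqrt(11); 4*sqrt(99) = 12*sqrt(11)
Combine: (2 - 10 + 25 + 12)·sqrt(11) = 29*sqrt(11)

29*sqrt(11)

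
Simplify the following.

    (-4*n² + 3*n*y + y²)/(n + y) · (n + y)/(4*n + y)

Factor: -4*n² + 3*n*y + y² = (4*n + y)·(-n + y)
Cancel the common factors (4*n + y), (n + y).

-n + y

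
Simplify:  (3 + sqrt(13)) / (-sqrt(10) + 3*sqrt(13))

Multiply numerator and denominator by sqrt(10) + 3*sqrt(13).
Denominator becomes 107; numerator becomes 3*sqrt(10) + sqrt(130) + 9*sqrt(13) + 39.

(3*sqrt(10) + sqrt(130) + 9*sqrt(13) + 39)/107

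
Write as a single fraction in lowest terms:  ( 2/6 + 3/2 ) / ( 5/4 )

Numerator: 2/6 + 3/2 = 11/6
Denominator: 5/4 = 5/4
Divide: (11/6) · (4/5) = 22/15

22/15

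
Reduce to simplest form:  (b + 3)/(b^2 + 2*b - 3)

1/(b - 1)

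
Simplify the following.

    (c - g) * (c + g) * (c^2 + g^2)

Pair the conjugate factors: (c+g)(c-g) = c^2 - g^2, then repeat with the next factor.

c^4 - g^4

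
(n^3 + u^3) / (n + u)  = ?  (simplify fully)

n^2 - n*u + u^2

u^3 + n^3 = (n + u)(n^2 - n*u + u^2).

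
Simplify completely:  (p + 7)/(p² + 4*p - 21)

Factor: p² + 4*p - 21 = (p - 3)·(p + 7)
Cancel the common factor (p + 7).

1/(p - 3)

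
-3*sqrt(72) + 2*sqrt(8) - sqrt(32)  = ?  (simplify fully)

-18*sqrt(2)

3*sqrt(72) = 18*sqrt(2); 2*sqrt(8) = 4*sqrt(2); sqrt(32) = 4*sqrt(2)
Combine: (-18 + 4 - 4)·sqrt(2) = -18*sqrt(2)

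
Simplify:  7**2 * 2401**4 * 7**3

7**21

7**2 = 7**2; 2401**4 = 7**16; 7**3 = 7**3
Combine exponents: 7**21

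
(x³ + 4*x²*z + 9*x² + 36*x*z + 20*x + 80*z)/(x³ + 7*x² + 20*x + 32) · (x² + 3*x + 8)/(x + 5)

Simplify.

x + 4*z

Factor: x³ + 4*x²*z + 9*x² + 36*x*z + 20*x + 80*z = (x + 5)·(x + 4*z)·(x + 4);  x³ + 7*x² + 20*x + 32 = (x² + 3*x + 8)·(x + 4)
Cancel the common factors (x² + 3*x + 8), (x + 5), (x + 4).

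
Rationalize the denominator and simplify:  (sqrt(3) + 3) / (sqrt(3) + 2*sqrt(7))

Multiply numerator and denominator by -2*sqrt(7) + sqrt(3).
Denominator becomes -25; numerator becomes -6*sqrt(7) - 2*sqrt(21) + 3 + 3*sqrt(3).

(-3*sqrt(3) - 3 + 2*sqrt(21) + 6*sqrt(7))/25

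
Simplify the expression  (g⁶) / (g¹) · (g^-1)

g⁴

Quotient: g⁵
Multiply by (g^-1): add exponents.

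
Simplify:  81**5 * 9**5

3**30

81**5 = 3**20; 9**5 = 3**10
Combine exponents: 3**30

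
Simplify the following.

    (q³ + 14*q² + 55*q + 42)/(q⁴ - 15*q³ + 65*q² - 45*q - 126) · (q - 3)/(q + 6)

(q + 7)/(q² - 13*q + 42)

Factor: q³ + 14*q² + 55*q + 42 = (q + 7)·(q + 1)·(q + 6);  q⁴ - 15*q³ + 65*q² - 45*q - 126 = (q - 6)·(q + 1)·(q - 7)·(q - 3)
Cancel the common factors (q + 6), (q + 1), (q - 3).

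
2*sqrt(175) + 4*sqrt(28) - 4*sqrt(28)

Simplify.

2*sqrt(175) = 10*sqrt(7); 4*sqrt(28) = 8*sqrt(7); 4*sqrt(28) = 8*sqrt(7)
Combine: (10 + 8 - 8)·sqrt(7) = 10*sqrt(7)

10*sqrt(7)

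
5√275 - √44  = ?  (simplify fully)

5√275 = 25*√11; √44 = 2*√11
Combine: (25 - 2)·√11 = 23*√11

23*√11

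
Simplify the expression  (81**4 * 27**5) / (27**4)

3**19

81**4 = 3**16; 27**5 = 3**15; 27**4 = 3**12
Combine exponents: 3**19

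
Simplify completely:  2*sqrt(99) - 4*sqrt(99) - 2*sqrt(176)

2*sqrt(99) = 6*sqrt(11); 4*sqrt(99) = 12*sqrt(11); 2*sqrt(176) = 8*sqrt(11)
Combine: (6 - 12 - 8)·sqrt(11) = -14*sqrt(11)

-14*sqrt(11)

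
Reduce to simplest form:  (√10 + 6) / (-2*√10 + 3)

(-15*√10 - 38)/31

Multiply numerator and denominator by 3 + 2*√10.
Denominator becomes -31; numerator becomes 38 + 15*√10.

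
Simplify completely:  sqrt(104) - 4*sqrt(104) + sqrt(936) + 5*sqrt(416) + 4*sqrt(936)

44*sqrt(26)

sqrt(104) = 2*sqrt(26); 4*sqrt(104) = 8*sqrt(26); sqrt(936) = 6*sqrt(26); 5*sqrt(416) = 20*sqrt(26); 4*sqrt(936) = 24*sqrt(26)
Combine: (2 - 8 + 6 + 20 + 24)·sqrt(26) = 44*sqrt(26)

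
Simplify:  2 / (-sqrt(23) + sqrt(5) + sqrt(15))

(6*sqrt(23) + 26*sqrt(15) + 66*sqrt(5) + 20*sqrt(69))/291

Group as (sqrt(5) + sqrt(15)) - sqrt(23); multiply by (sqrt(5) + sqrt(15)) + sqrt(23), then rationalise the remaining surd.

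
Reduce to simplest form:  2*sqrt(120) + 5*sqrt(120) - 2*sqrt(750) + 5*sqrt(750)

29*sqrt(30)

2*sqrt(120) = 4*sqrt(30); 5*sqrt(120) = 10*sqrt(30); 2*sqrt(750) = 10*sqrt(30); 5*sqrt(750) = 25*sqrt(30)
Combine: (4 + 10 - 10 + 25)·sqrt(30) = 29*sqrt(30)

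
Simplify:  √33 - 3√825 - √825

-19*√33

√33 = √33; 3√825 = 15*√33; √825 = 5*√33
Combine: (1 - 15 - 5)·√33 = -19*√33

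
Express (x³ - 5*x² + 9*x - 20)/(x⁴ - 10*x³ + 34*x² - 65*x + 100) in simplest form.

1/(x - 5)

Factor: x³ - 5*x² + 9*x - 20 = (x - 4)·(x² - x + 5);  x⁴ - 10*x³ + 34*x² - 65*x + 100 = (x - 5)·(x - 4)·(x² - x + 5)
Cancel the common factors (x² - x + 5), (x - 4).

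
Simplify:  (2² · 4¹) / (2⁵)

2^(-1)

2² = 2^2; 4¹ = 2^2; 2⁵ = 2^5
Combine exponents: 2^(-1)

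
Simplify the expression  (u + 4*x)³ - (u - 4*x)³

24*u²*x + 128*x³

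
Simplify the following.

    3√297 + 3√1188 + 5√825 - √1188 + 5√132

56*√33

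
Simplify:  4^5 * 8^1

2^13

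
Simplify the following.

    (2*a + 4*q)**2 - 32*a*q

4*(a - 2*q)**2

After expansion: 4*a**2 - 16*a*q + 16*q**2 — a perfect-square trinomial.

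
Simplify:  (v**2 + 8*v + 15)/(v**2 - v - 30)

Factor: v**2 + 8*v + 15 = (v + 5)*(v + 3);  v**2 - v - 30 = (v - 6)*(v + 5)
Cancel the common factor (v + 5).

(v + 3)/(v - 6)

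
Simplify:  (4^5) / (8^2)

2^4

4^5 = 2^10; 8^2 = 2^6
Combine exponents: 2^4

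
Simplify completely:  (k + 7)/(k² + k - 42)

Factor: k² + k - 42 = (k - 6)·(k + 7)
Cancel the common factor (k + 7).

1/(k - 6)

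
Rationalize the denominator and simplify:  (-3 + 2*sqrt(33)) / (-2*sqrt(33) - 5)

(-147 + 16*sqrt(33))/107

Multiply numerator and denominator by -5 + 2*sqrt(33).
Denominator becomes -107; numerator becomes -16*sqrt(33) + 147.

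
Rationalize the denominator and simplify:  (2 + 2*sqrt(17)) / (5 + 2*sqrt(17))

(-6*sqrt(17) + 58)/43

Multiply numerator and denominator by -2*sqrt(17) + 5.
Denominator becomes -43; numerator becomes -58 + 6*sqrt(17).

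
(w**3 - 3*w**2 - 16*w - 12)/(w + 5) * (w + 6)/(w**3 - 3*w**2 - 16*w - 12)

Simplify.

Factor: w**3 - 3*w**2 - 16*w - 12 = (w + 1)*(w + 2)*(w - 6);  w**3 - 3*w**2 - 16*w - 12 = (w + 2)*(w - 6)*(w + 1)
Cancel the common factors (w + 1), (w + 2), (w - 6).

(w + 6)/(w + 5)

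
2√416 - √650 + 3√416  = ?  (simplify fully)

15*√26

2√416 = 8*√26; √650 = 5*√26; 3√416 = 12*√26
Combine: (8 - 5 + 12)·√26 = 15*√26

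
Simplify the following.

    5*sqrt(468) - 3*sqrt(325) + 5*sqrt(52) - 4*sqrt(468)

sqrt(13)

5*sqrt(468) = 30*sqrt(13); 3*sqrt(325) = 15*sqrt(13); 5*sqrt(52) = 10*sqrt(13); 4*sqrt(468) = 24*sqrt(13)
Combine: (30 - 15 + 10 - 24)·sqrt(13) = sqrt(13)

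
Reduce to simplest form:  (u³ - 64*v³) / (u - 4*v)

Apply the difference-of-cubes factorisation and cancel (u - 4*v).

u² + 4*u*v + 16*v²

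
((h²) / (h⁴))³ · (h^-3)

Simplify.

h^(-9)

Inside the bracket: (h^-2)
Raise to the power 3: (h^-6)
Multiply by (h^-3): add exponents.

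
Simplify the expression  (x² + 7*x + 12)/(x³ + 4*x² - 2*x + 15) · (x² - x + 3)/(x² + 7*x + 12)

1/(x + 5)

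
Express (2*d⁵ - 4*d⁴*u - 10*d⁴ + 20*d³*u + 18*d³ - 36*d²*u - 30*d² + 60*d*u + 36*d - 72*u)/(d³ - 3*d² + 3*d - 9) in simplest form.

2*d² - 4*d*u - 4*d + 8*u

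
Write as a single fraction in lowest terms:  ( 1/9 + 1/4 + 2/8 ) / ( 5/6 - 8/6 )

-11/9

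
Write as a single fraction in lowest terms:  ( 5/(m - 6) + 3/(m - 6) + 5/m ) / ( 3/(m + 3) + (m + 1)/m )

Numerator: 5/(m - 6) + 3/(m - 6) + 5/m = (13*m - 30)/(m**2 - 6*m)
Denominator: 3/(m + 3) + (m + 1)/m = (m**2 + 7*m + 3)/(m**2 + 3*m)
Divide: ((13*m - 30)/(m**2 - 6*m)) · ((m**2 + 3*m)/(m**2 + 7*m + 3)) = (13*m**2 + 9*m - 90)/(m**3 + m**2 - 39*m - 18)

(13*m**2 + 9*m - 90)/(m**3 + m**2 - 39*m - 18)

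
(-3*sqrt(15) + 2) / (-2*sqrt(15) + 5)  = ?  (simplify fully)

Multiply numerator and denominator by 5 + 2*sqrt(15).
Denominator becomes -35; numerator becomes -80 - 11*sqrt(15).

(11*sqrt(15) + 80)/35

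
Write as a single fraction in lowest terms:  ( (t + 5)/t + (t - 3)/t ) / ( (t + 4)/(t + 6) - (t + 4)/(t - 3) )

(-2*t³ - 8*t² + 30*t + 36)/(9*t² + 36*t)

Numerator: (t + 5)/t + (t - 3)/t = (2*t + 2)/t
Denominator: (t + 4)/(t + 6) - (t + 4)/(t - 3) = (-9*t - 36)/(t² + 3*t - 18)
Divide: ((2*t + 2)/t) · ((t² + 3*t - 18)/(-9*t - 36)) = (-2*t³ - 8*t² + 30*t + 36)/(9*t² + 36*t)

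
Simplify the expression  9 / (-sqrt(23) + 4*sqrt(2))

Multiply numerator and denominator by sqrt(23) + 4*sqrt(2).
Denominator becomes 9; numerator becomes 9*sqrt(23) + 36*sqrt(2).

sqrt(23) + 4*sqrt(2)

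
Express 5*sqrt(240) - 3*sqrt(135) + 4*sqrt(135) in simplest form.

5*sqrt(240) = 20*sqrt(15); 3*sqrt(135) = 9*sqrt(15); 4*sqrt(135) = 12*sqrt(15)
Combine: (20 - 9 + 12)·sqrt(15) = 23*sqrt(15)

23*sqrt(15)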